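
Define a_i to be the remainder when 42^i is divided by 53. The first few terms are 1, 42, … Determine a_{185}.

Computing terms: a_0 = 1, a_1 = 42, a_2 = 15, a_3 = 47, a_4 = 13, a_5 = 16, a_6 = 36, a_7 = 28, a_8 = 10, a_9 = 49, a_{10} = 44, a_{11} = 46, a_{12} = 24, a_{13} = 1.
The sequence repeats with period 13.
So a_{185} = a_{0 + ((185-0) mod 13)} = a_3 = 47.

47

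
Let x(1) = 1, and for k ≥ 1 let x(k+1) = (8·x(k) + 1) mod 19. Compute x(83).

x(1) = 1, x(2) = 9, x(3) = 16, x(4) = 15, x(5) = 7, x(6) = 0, x(7) = 1.
The sequence repeats with period 6.
So x(83) = x(1 + ((83-1) mod 6)) = x(5) = 7.

7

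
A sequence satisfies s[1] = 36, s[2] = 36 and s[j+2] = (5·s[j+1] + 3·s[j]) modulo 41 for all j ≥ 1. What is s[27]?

1

s[1] = 36, s[2] = 36, s[3] = 1, s[4] = 31, s[5] = 35, s[6] = 22, s[7] = 10, s[8] = 34, s[9] = 36, s[10] = 36.
The sequence repeats with period 8.
So s[27] = s[1 + ((27-1) mod 8)] = s[3] = 1.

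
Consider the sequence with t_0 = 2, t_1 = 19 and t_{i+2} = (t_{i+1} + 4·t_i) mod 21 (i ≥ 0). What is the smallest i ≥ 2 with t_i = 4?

36

Listing terms: t_0 = 2; t_1 = 19; t_2 = 6; t_3 = 19; t_4 = 1; t_5 = 14; t_6 = 18; t_7 = 11; t_8 = 20; t_9 = 1; t_{10} = 18; t_{11} = 1; t_{12} = 10; t_{13} = 14; t_{14} = 12; t_{15} = 5; t_{16} = 11; t_{17} = 10; t_{18} = 12; t_{19} = 10; t_{20} = 16; t_{21} = 14; t_{22} = 15; t_{23} = 8; t_{24} = 5; t_{25} = 16; t_{26} = 15; t_{27} = 16; t_{28} = 13; t_{29} = 14; t_{30} = 3; t_{31} = 17; t_{32} = 8; t_{33} = 13; t_{34} = 3; t_{35} = 13; t_{36} = 4; t_{37} = 14; t_{38} = 9; t_{39} = 2; t_{40} = 17; t_{41} = 4; t_{42} = 9; t_{43} = 4; t_{44} = 19; t_{45} = 14; t_{46} = 6; t_{47} = 20; t_{48} = 2; t_{49} = 19.
Since (t_{48}, t_{49}) = (t_0, t_1) = (2, 19) (two consecutive terms determine the rest), the sequence is periodic with period 48.
The value 4 first appears (with i ≥ 2) at t_{36}.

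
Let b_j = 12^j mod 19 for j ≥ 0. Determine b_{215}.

Listing terms: b_0 = 1; b_1 = 12; b_2 = 11; b_3 = 18; b_4 = 7; b_5 = 8; b_6 = 1.
The sequence repeats with period 6.
So b_{215} = b_{0 + ((215-0) mod 6)} = b_5 = 8.

8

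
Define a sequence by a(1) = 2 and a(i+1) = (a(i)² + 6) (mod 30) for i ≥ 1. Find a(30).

16

a(1) = 2, a(2) = 10, a(3) = 16, a(4) = 22, a(5) = 10.
Since a(5) = a(2) = 10, the sequence is eventually periodic: after a pre-period of length 1 it cycles with period 3.
For i ≥ 2, a(i) depends only on (i - 2) mod 3. (30 - 2) mod 3 = 1, so a(30) = a(3) = 16.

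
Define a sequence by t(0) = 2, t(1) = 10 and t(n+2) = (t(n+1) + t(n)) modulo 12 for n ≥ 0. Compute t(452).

4

We have t(0) = 2, t(1) = 10, t(2) = 0, t(3) = 10, t(4) = 10, t(5) = 8, t(6) = 6, t(7) = 2, t(8) = 8, t(9) = 10, t(10) = 6, t(11) = 4, t(12) = 10, t(13) = 2, t(14) = 0, t(15) = 2, t(16) = 2, t(17) = 4, t(18) = 6, t(19) = 10, t(20) = 4, t(21) = 2, t(22) = 6, t(23) = 8, t(24) = 2, t(25) = 10.
Since (t(24), t(25)) = (t(0), t(1)) = (2, 10) (two consecutive terms determine the rest), the sequence is periodic with period 24.
So t(452) = t(0 + ((452-0) mod 24)) = t(20) = 4.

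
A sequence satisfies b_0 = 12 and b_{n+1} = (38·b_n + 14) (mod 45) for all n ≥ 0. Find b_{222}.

b_0 = 12; b_1 = 20; b_2 = 9; b_3 = 41; b_4 = 42; b_5 = 35; b_6 = 39; b_7 = 11; b_8 = 27; b_9 = 5; b_{10} = 24; b_{11} = 26; b_{12} = 12.
The sequence repeats with period 12.
(222 - 0) mod 12 = 6, so b_{222} = b_6 = 39.

39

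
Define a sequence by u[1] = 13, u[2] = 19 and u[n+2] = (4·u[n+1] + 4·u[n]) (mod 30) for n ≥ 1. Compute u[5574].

8

Computing terms: u[1] = 13; u[2] = 19; u[3] = 8; u[4] = 18; u[5] = 14; u[6] = 8; u[7] = 28; u[8] = 24; u[9] = 28; u[10] = 28; u[11] = 14; u[12] = 18; u[13] = 8; u[14] = 14; u[15] = 28; u[16] = 18; u[17] = 4; u[18] = 28; u[19] = 8; u[20] = 24; u[21] = 8; u[22] = 8; u[23] = 4; u[24] = 18; u[25] = 28; u[26] = 4; u[27] = 8; u[28] = 18.
Since (u[27], u[28]) = (u[3], u[4]) = (8, 18) (two consecutive terms determine the rest), the sequence is eventually periodic: after a pre-period of length 2 it cycles with period 24.
For n ≥ 3, u[n] depends only on (n - 3) mod 24. (5574 - 3) mod 24 = 3, so u[5574] = u[6] = 8.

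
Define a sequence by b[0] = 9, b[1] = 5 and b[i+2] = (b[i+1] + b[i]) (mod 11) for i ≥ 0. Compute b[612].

3

Listing terms: b[0] = 9,  b[1] = 5,  b[2] = 3,  b[3] = 8,  b[4] = 0,  b[5] = 8,  b[6] = 8,  b[7] = 5,  b[8] = 2,  b[9] = 7,  b[10] = 9,  b[11] = 5.
Since (b[10], b[11]) = (b[0], b[1]) = (9, 5) (two consecutive terms determine the rest), the sequence is periodic with period 10.
(612 - 0) mod 10 = 2, so b[612] = b[2] = 3.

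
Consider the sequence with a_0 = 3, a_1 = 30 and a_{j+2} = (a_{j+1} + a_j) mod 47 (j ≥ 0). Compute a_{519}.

38

Listing terms: a_0 = 3,  a_1 = 30,  a_2 = 33,  a_3 = 16,  a_4 = 2,  a_5 = 18,  a_6 = 20,  a_7 = 38,  a_8 = 11,  a_9 = 2,  a_{10} = 13,  a_{11} = 15,  a_{12} = 28,  a_{13} = 43,  a_{14} = 24,  a_{15} = 20,  a_{16} = 44,  a_{17} = 17,  a_{18} = 14,  a_{19} = 31,  a_{20} = 45,  a_{21} = 29,  a_{22} = 27,  a_{23} = 9,  a_{24} = 36,  a_{25} = 45,  a_{26} = 34,  a_{27} = 32,  a_{28} = 19,  a_{29} = 4,  a_{30} = 23,  a_{31} = 27,  a_{32} = 3,  a_{33} = 30.
Since (a_{32}, a_{33}) = (a_0, a_1) = (3, 30) (two consecutive terms determine the rest), the sequence is periodic with period 32.
(519 - 0) mod 32 = 7, so a_{519} = a_7 = 38.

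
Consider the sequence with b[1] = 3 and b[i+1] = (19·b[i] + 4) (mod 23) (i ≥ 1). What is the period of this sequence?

22

Computing terms: b[1] = 3; b[2] = 15; b[3] = 13; b[4] = 21; b[5] = 12; b[6] = 2; b[7] = 19; b[8] = 20; b[9] = 16; b[10] = 9; b[11] = 14; b[12] = 17; b[13] = 5; b[14] = 7; b[15] = 22; b[16] = 8; b[17] = 18; b[18] = 1; b[19] = 0; b[20] = 4; b[21] = 11; b[22] = 6; b[23] = 3.
The sequence repeats with period 22.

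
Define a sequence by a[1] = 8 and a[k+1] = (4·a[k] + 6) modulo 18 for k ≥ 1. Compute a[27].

14

Listing terms: a[1] = 8; a[2] = 2; a[3] = 14; a[4] = 8.
Since a[4] = a[1] = 8, the sequence is periodic with period 3.
So a[27] = a[1 + ((27-1) mod 3)] = a[3] = 14.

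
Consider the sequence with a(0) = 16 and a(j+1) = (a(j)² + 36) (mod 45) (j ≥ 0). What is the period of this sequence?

Computing terms: a(0) = 16; a(1) = 22; a(2) = 25; a(3) = 31; a(4) = 7; a(5) = 40; a(6) = 16.
Since a(6) = a(0) = 16, the sequence is periodic with period 6.

6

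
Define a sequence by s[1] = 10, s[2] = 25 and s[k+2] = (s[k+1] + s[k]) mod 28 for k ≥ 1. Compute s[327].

s[1] = 10; s[2] = 25; s[3] = 7; s[4] = 4; s[5] = 11; s[6] = 15; s[7] = 26; s[8] = 13; s[9] = 11; s[10] = 24; s[11] = 7; s[12] = 3; s[13] = 10; s[14] = 13; s[15] = 23; s[16] = 8; s[17] = 3; s[18] = 11; s[19] = 14; s[20] = 25; s[21] = 11; s[22] = 8; s[23] = 19; s[24] = 27; s[25] = 18; s[26] = 17; s[27] = 7; s[28] = 24; s[29] = 3; s[30] = 27; s[31] = 2; s[32] = 1; s[33] = 3; s[34] = 4; s[35] = 7; s[36] = 11; s[37] = 18; s[38] = 1; s[39] = 19; s[40] = 20; s[41] = 11; s[42] = 3; s[43] = 14; s[44] = 17; s[45] = 3; s[46] = 20; s[47] = 23; s[48] = 15; s[49] = 10; s[50] = 25.
Since (s[49], s[50]) = (s[1], s[2]) = (10, 25) (two consecutive terms determine the rest), the sequence is periodic with period 48.
(327 - 1) mod 48 = 38, so s[327] = s[39] = 19.

19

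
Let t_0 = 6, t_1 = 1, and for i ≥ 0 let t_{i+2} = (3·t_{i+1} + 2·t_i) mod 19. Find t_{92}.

15

t_0 = 6; t_1 = 1; t_2 = 15; t_3 = 9; t_4 = 0; t_5 = 18; t_6 = 16; t_7 = 8; t_8 = 18; t_9 = 13; t_{10} = 18; t_{11} = 4; t_{12} = 10; t_{13} = 0; t_{14} = 1; t_{15} = 3; t_{16} = 11; t_{17} = 1; t_{18} = 6; t_{19} = 1.
Since (t_{18}, t_{19}) = (t_0, t_1) = (6, 1) (two consecutive terms determine the rest), the sequence is periodic with period 18.
So t_{92} = t_{0 + ((92-0) mod 18)} = t_2 = 15.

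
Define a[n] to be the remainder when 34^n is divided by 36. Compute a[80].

Computing terms: a[1] = 34; a[2] = 4; a[3] = 28; a[4] = 16; a[5] = 4.
Since a[5] = a[2] = 4, the sequence is eventually periodic: after a pre-period of length 1 it cycles with period 3.
For n ≥ 2, a[n] depends only on (n - 2) mod 3. (80 - 2) mod 3 = 0, so a[80] = a[2] = 4.

4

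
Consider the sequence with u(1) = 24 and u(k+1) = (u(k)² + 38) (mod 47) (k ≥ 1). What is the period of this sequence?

u(1) = 24, u(2) = 3, u(3) = 0, u(4) = 38, u(5) = 25, u(6) = 5, u(7) = 16, u(8) = 12, u(9) = 41, u(10) = 27, u(11) = 15, u(12) = 28, u(13) = 23, u(14) = 3.
Since u(14) = u(2) = 3, the sequence is eventually periodic: after a pre-period of length 1 it cycles with period 12.

12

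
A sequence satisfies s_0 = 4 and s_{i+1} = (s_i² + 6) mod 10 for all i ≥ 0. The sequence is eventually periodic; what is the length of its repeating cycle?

3

We have s_0 = 4, s_1 = 2, s_2 = 0, s_3 = 6, s_4 = 2.
Since s_4 = s_1 = 2, the sequence is eventually periodic: after a pre-period of length 1 it cycles with period 3.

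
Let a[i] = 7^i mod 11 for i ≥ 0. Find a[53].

We have a[0] = 1, a[1] = 7, a[2] = 5, a[3] = 2, a[4] = 3, a[5] = 10, a[6] = 4, a[7] = 6, a[8] = 9, a[9] = 8, a[10] = 1.
Since a[10] = a[0] = 1, the sequence is periodic with period 10.
So a[53] = a[0 + ((53-0) mod 10)] = a[3] = 2.

2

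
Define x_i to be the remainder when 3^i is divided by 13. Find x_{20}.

We have x_1 = 3,  x_2 = 9,  x_3 = 1,  x_4 = 3.
The sequence repeats with period 3.
(20 - 1) mod 3 = 1, so x_{20} = x_2 = 9.

9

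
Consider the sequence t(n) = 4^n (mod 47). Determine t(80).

24

We have t(1) = 4,  t(2) = 16,  t(3) = 17,  t(4) = 21,  t(5) = 37,  t(6) = 7,  t(7) = 28,  t(8) = 18,  t(9) = 25,  t(10) = 6,  t(11) = 24,  t(12) = 2,  t(13) = 8,  t(14) = 32,  t(15) = 34,  t(16) = 42,  t(17) = 27,  t(18) = 14,  t(19) = 9,  t(20) = 36,  t(21) = 3,  t(22) = 12,  t(23) = 1,  t(24) = 4.
Since t(24) = t(1) = 4, the sequence is periodic with period 23.
(80 - 1) mod 23 = 10, so t(80) = t(11) = 24.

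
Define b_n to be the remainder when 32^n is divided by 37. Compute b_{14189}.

Listing terms: b_0 = 1, b_1 = 32, b_2 = 25, b_3 = 23, b_4 = 33, b_5 = 20, b_6 = 11, b_7 = 19, b_8 = 16, b_9 = 31, b_{10} = 30, b_{11} = 35, b_{12} = 10, b_{13} = 24, b_{14} = 28, b_{15} = 8, b_{16} = 34, b_{17} = 15, b_{18} = 36, b_{19} = 5, b_{20} = 12, b_{21} = 14, b_{22} = 4, b_{23} = 17, b_{24} = 26, b_{25} = 18, b_{26} = 21, b_{27} = 6, b_{28} = 7, b_{29} = 2, b_{30} = 27, b_{31} = 13, b_{32} = 9, b_{33} = 29, b_{34} = 3, b_{35} = 22, b_{36} = 1.
Since b_{36} = b_0 = 1, the sequence is periodic with period 36.
(14189 - 0) mod 36 = 5, so b_{14189} = b_5 = 20.

20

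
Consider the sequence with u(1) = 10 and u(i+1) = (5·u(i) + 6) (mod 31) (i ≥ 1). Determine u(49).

u(1) = 10,  u(2) = 25,  u(3) = 7,  u(4) = 10.
Since u(4) = u(1) = 10, the sequence is periodic with period 3.
So u(49) = u(1 + ((49-1) mod 3)) = u(1) = 10.

10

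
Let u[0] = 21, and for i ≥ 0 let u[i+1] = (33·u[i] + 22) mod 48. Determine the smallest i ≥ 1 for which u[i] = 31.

We have u[0] = 21; u[1] = 43; u[2] = 1; u[3] = 7; u[4] = 13; u[5] = 19; u[6] = 25; u[7] = 31; u[8] = 37; u[9] = 43.
Since u[9] = u[1] = 43, the sequence is eventually periodic: after a pre-period of length 1 it cycles with period 8.
The value 31 first appears (with i ≥ 1) at u[7].

7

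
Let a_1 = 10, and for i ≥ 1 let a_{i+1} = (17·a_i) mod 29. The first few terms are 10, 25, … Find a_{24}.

4

a_1 = 10; a_2 = 25; a_3 = 19; a_4 = 4; a_5 = 10.
The sequence repeats with period 4.
So a_{24} = a_{1 + ((24-1) mod 4)} = a_4 = 4.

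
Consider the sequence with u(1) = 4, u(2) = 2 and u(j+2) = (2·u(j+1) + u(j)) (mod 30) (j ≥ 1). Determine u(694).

22

Computing terms: u(1) = 4, u(2) = 2, u(3) = 8, u(4) = 18, u(5) = 14, u(6) = 16, u(7) = 16, u(8) = 18, u(9) = 22, u(10) = 2, u(11) = 26, u(12) = 24, u(13) = 14, u(14) = 22, u(15) = 28, u(16) = 18, u(17) = 4, u(18) = 26, u(19) = 26, u(20) = 18, u(21) = 2, u(22) = 22, u(23) = 16, u(24) = 24, u(25) = 4, u(26) = 2.
The sequence repeats with period 24.
(694 - 1) mod 24 = 21, so u(694) = u(22) = 22.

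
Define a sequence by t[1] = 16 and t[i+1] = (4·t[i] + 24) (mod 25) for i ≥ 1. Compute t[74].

t[1] = 16; t[2] = 13; t[3] = 1; t[4] = 3; t[5] = 11; t[6] = 18; t[7] = 21; t[8] = 8; t[9] = 6; t[10] = 23; t[11] = 16.
Since t[11] = t[1] = 16, the sequence is periodic with period 10.
(74 - 1) mod 10 = 3, so t[74] = t[4] = 3.

3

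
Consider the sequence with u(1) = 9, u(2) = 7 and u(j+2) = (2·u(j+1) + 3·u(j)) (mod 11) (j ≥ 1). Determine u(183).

8

u(1) = 9, u(2) = 7, u(3) = 8, u(4) = 4, u(5) = 10, u(6) = 10, u(7) = 6, u(8) = 9, u(9) = 3, u(10) = 0, u(11) = 9, u(12) = 7.
The sequence repeats with period 10.
So u(183) = u(1 + ((183-1) mod 10)) = u(3) = 8.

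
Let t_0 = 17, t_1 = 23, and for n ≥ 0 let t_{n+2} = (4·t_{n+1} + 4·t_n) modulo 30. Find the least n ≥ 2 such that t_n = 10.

We have t_0 = 17, t_1 = 23, t_2 = 10, t_3 = 12, t_4 = 28, t_5 = 10, t_6 = 2, t_7 = 18, t_8 = 20, t_9 = 2, t_{10} = 28, t_{11} = 0, t_{12} = 22, t_{13} = 28, t_{14} = 20, t_{15} = 12, t_{16} = 8, t_{17} = 20, t_{18} = 22, t_{19} = 18, t_{20} = 10, t_{21} = 22, t_{22} = 8, t_{23} = 0, t_{24} = 2, t_{25} = 8, t_{26} = 10, t_{27} = 12.
Since (t_{26}, t_{27}) = (t_2, t_3) = (10, 12) (two consecutive terms determine the rest), the sequence is eventually periodic: after a pre-period of length 2 it cycles with period 24.
The value 10 first appears (with n ≥ 2) at t_2.

2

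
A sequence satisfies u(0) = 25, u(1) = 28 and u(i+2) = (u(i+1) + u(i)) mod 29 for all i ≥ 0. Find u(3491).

12

Computing terms: u(0) = 25, u(1) = 28, u(2) = 24, u(3) = 23, u(4) = 18, u(5) = 12, u(6) = 1, u(7) = 13, u(8) = 14, u(9) = 27, u(10) = 12, u(11) = 10, u(12) = 22, u(13) = 3, u(14) = 25, u(15) = 28.
Since (u(14), u(15)) = (u(0), u(1)) = (25, 28) (two consecutive terms determine the rest), the sequence is periodic with period 14.
(3491 - 0) mod 14 = 5, so u(3491) = u(5) = 12.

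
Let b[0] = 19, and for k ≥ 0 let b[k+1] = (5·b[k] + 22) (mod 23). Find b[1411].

Listing terms: b[0] = 19,  b[1] = 2,  b[2] = 9,  b[3] = 21,  b[4] = 12,  b[5] = 13,  b[6] = 18,  b[7] = 20,  b[8] = 7,  b[9] = 11,  b[10] = 8,  b[11] = 16,  b[12] = 10,  b[13] = 3,  b[14] = 14,  b[15] = 0,  b[16] = 22,  b[17] = 17,  b[18] = 15,  b[19] = 5,  b[20] = 1,  b[21] = 4,  b[22] = 19.
Since b[22] = b[0] = 19, the sequence is periodic with period 22.
(1411 - 0) mod 22 = 3, so b[1411] = b[3] = 21.

21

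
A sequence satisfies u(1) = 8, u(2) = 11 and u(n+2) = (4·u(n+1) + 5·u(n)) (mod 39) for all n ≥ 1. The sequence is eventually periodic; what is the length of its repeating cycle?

Computing terms: u(1) = 8, u(2) = 11, u(3) = 6, u(4) = 1, u(5) = 34, u(6) = 24, u(7) = 32, u(8) = 14, u(9) = 21, u(10) = 37, u(11) = 19, u(12) = 27, u(13) = 8, u(14) = 11.
Since (u(13), u(14)) = (u(1), u(2)) = (8, 11) (two consecutive terms determine the rest), the sequence is periodic with period 12.

12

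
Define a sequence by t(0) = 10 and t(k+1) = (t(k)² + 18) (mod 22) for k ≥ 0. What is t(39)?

Computing terms: t(0) = 10; t(1) = 8; t(2) = 16; t(3) = 10.
The sequence repeats with period 3.
(39 - 0) mod 3 = 0, so t(39) = t(0) = 10.

10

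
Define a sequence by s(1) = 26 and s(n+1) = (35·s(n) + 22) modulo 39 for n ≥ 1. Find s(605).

35

Listing terms: s(1) = 26,  s(2) = 35,  s(3) = 38,  s(4) = 26.
Since s(4) = s(1) = 26, the sequence is periodic with period 3.
So s(605) = s(1 + ((605-1) mod 3)) = s(2) = 35.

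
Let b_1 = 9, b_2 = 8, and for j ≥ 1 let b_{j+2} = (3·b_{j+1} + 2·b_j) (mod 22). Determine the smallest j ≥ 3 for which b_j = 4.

Computing terms: b_1 = 9; b_2 = 8; b_3 = 20; b_4 = 10; b_5 = 4; b_6 = 10; b_7 = 16; b_8 = 2; b_9 = 16; b_{10} = 8; b_{11} = 12; b_{12} = 8; b_{13} = 4; b_{14} = 6; b_{15} = 4; b_{16} = 2; b_{17} = 14; b_{18} = 2; b_{19} = 12; b_{20} = 18; b_{21} = 12; b_{22} = 6; b_{23} = 20; b_{24} = 6; b_{25} = 14; b_{26} = 10; b_{27} = 14; b_{28} = 18; b_{29} = 16; b_{30} = 18; b_{31} = 20; b_{32} = 8; b_{33} = 20.
Since (b_{32}, b_{33}) = (b_2, b_3) = (8, 20) (two consecutive terms determine the rest), the sequence is eventually periodic: after a pre-period of length 1 it cycles with period 30.
The value 4 first appears (with j ≥ 3) at b_5.

5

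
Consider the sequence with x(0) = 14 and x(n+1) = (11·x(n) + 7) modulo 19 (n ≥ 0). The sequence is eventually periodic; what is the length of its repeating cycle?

3

Listing terms: x(0) = 14, x(1) = 9, x(2) = 11, x(3) = 14.
Since x(3) = x(0) = 14, the sequence is periodic with period 3.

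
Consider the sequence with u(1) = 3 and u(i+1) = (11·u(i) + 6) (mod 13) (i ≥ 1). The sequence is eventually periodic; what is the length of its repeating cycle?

Listing terms: u(1) = 3; u(2) = 0; u(3) = 6; u(4) = 7; u(5) = 5; u(6) = 9; u(7) = 1; u(8) = 4; u(9) = 11; u(10) = 10; u(11) = 12; u(12) = 8; u(13) = 3.
The sequence repeats with period 12.

12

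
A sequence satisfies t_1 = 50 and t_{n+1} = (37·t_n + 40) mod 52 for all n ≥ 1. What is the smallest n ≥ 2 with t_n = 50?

Listing terms: t_1 = 50,  t_2 = 18,  t_3 = 30,  t_4 = 6,  t_5 = 2,  t_6 = 10,  t_7 = 46,  t_8 = 26,  t_9 = 14,  t_{10} = 38,  t_{11} = 42,  t_{12} = 34,  t_{13} = 50.
Since t_{13} = t_1 = 50, the sequence is periodic with period 12.
The value 50 next appears (with n ≥ 2) at t_{13}.

13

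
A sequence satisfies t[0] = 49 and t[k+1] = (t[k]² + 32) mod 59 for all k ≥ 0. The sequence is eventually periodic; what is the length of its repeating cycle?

11

Listing terms: t[0] = 49,  t[1] = 14,  t[2] = 51,  t[3] = 37,  t[4] = 44,  t[5] = 21,  t[6] = 1,  t[7] = 33,  t[8] = 0,  t[9] = 32,  t[10] = 53,  t[11] = 9,  t[12] = 54,  t[13] = 57,  t[14] = 36,  t[15] = 30,  t[16] = 47,  t[17] = 58,  t[18] = 33.
Since t[18] = t[7] = 33, the sequence is eventually periodic: after a pre-period of length 7 it cycles with period 11.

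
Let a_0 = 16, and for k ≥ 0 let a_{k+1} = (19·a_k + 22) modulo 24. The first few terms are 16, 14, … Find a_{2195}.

Listing terms: a_0 = 16, a_1 = 14, a_2 = 0, a_3 = 22, a_4 = 8, a_5 = 6, a_6 = 16.
Since a_6 = a_0 = 16, the sequence is periodic with period 6.
(2195 - 0) mod 6 = 5, so a_{2195} = a_5 = 6.

6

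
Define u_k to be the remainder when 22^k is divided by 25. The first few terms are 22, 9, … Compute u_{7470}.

We have u_1 = 22, u_2 = 9, u_3 = 23, u_4 = 6, u_5 = 7, u_6 = 4, u_7 = 13, u_8 = 11, u_9 = 17, u_{10} = 24, u_{11} = 3, u_{12} = 16, u_{13} = 2, u_{14} = 19, u_{15} = 18, u_{16} = 21, u_{17} = 12, u_{18} = 14, u_{19} = 8, u_{20} = 1, u_{21} = 22.
The sequence repeats with period 20.
So u_{7470} = u_{1 + ((7470-1) mod 20)} = u_{10} = 24.

24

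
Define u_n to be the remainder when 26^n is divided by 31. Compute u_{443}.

6

Listing terms: u_1 = 26, u_2 = 25, u_3 = 30, u_4 = 5, u_5 = 6, u_6 = 1, u_7 = 26.
The sequence repeats with period 6.
So u_{443} = u_{1 + ((443-1) mod 6)} = u_5 = 6.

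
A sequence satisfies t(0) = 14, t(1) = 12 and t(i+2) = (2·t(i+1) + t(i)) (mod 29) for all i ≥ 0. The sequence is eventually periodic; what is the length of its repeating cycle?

20

Computing terms: t(0) = 14, t(1) = 12, t(2) = 9, t(3) = 1, t(4) = 11, t(5) = 23, t(6) = 28, t(7) = 21, t(8) = 12, t(9) = 16, t(10) = 15, t(11) = 17, t(12) = 20, t(13) = 28, t(14) = 18, t(15) = 6, t(16) = 1, t(17) = 8, t(18) = 17, t(19) = 13, t(20) = 14, t(21) = 12.
The sequence repeats with period 20.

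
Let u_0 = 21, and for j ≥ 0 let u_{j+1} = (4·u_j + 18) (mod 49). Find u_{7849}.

18

Listing terms: u_0 = 21,  u_1 = 4,  u_2 = 34,  u_3 = 7,  u_4 = 46,  u_5 = 6,  u_6 = 42,  u_7 = 39,  u_8 = 27,  u_9 = 28,  u_{10} = 32,  u_{11} = 48,  u_{12} = 14,  u_{13} = 25,  u_{14} = 20,  u_{15} = 0,  u_{16} = 18,  u_{17} = 41,  u_{18} = 35,  u_{19} = 11,  u_{20} = 13,  u_{21} = 21.
Since u_{21} = u_0 = 21, the sequence is periodic with period 21.
(7849 - 0) mod 21 = 16, so u_{7849} = u_{16} = 18.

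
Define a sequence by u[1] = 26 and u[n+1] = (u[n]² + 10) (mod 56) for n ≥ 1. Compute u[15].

Computing terms: u[1] = 26,  u[2] = 14,  u[3] = 38,  u[4] = 54,  u[5] = 14.
Since u[5] = u[2] = 14, the sequence is eventually periodic: after a pre-period of length 1 it cycles with period 3.
For n ≥ 2, u[n] depends only on (n - 2) mod 3. (15 - 2) mod 3 = 1, so u[15] = u[3] = 38.

38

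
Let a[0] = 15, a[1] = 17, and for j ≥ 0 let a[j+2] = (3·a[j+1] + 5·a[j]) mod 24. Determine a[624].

Listing terms: a[0] = 15; a[1] = 17; a[2] = 6; a[3] = 7; a[4] = 3; a[5] = 20; a[6] = 3; a[7] = 13; a[8] = 6; a[9] = 11; a[10] = 15; a[11] = 4; a[12] = 15; a[13] = 17.
The sequence repeats with period 12.
So a[624] = a[0 + ((624-0) mod 12)] = a[0] = 15.

15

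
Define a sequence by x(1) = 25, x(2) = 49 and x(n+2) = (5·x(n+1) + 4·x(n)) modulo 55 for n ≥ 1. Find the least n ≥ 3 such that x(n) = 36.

40

Listing terms: x(1) = 25,  x(2) = 49,  x(3) = 15,  x(4) = 51,  x(5) = 40,  x(6) = 19,  x(7) = 35,  x(8) = 31,  x(9) = 20,  x(10) = 4,  x(11) = 45,  x(12) = 21,  x(13) = 10,  x(14) = 24,  x(15) = 50,  x(16) = 16,  x(17) = 5,  x(18) = 34,  x(19) = 25,  x(20) = 41,  x(21) = 30,  x(22) = 39,  x(23) = 40,  x(24) = 26,  x(25) = 15,  x(26) = 14,  x(27) = 20,  x(28) = 46,  x(29) = 35,  x(30) = 29,  x(31) = 10,  x(32) = 1,  x(33) = 45,  x(34) = 9,  x(35) = 5,  x(36) = 6,  x(37) = 50,  x(38) = 54,  x(39) = 30,  x(40) = 36,  x(41) = 25,  x(42) = 49.
The sequence repeats with period 40.
The value 36 first appears (with n ≥ 3) at x(40).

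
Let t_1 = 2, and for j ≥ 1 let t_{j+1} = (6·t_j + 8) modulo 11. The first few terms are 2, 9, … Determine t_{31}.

2

We have t_1 = 2,  t_2 = 9,  t_3 = 7,  t_4 = 6,  t_5 = 0,  t_6 = 8,  t_7 = 1,  t_8 = 3,  t_9 = 4,  t_{10} = 10,  t_{11} = 2.
Since t_{11} = t_1 = 2, the sequence is periodic with period 10.
(31 - 1) mod 10 = 0, so t_{31} = t_1 = 2.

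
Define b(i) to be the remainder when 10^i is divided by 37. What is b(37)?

10

Listing terms: b(1) = 10, b(2) = 26, b(3) = 1, b(4) = 10.
Since b(4) = b(1) = 10, the sequence is periodic with period 3.
(37 - 1) mod 3 = 0, so b(37) = b(1) = 10.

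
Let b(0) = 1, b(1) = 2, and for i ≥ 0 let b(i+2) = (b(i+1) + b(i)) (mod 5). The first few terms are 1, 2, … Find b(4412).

b(0) = 1,  b(1) = 2,  b(2) = 3,  b(3) = 0,  b(4) = 3,  b(5) = 3,  b(6) = 1,  b(7) = 4,  b(8) = 0,  b(9) = 4,  b(10) = 4,  b(11) = 3,  b(12) = 2,  b(13) = 0,  b(14) = 2,  b(15) = 2,  b(16) = 4,  b(17) = 1,  b(18) = 0,  b(19) = 1,  b(20) = 1,  b(21) = 2.
Since (b(20), b(21)) = (b(0), b(1)) = (1, 2) (two consecutive terms determine the rest), the sequence is periodic with period 20.
So b(4412) = b(0 + ((4412-0) mod 20)) = b(12) = 2.

2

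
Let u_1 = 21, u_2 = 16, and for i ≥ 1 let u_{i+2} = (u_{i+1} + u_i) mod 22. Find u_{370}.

Listing terms: u_1 = 21, u_2 = 16, u_3 = 15, u_4 = 9, u_5 = 2, u_6 = 11, u_7 = 13, u_8 = 2, u_9 = 15, u_{10} = 17, u_{11} = 10, u_{12} = 5, u_{13} = 15, u_{14} = 20, u_{15} = 13, u_{16} = 11, u_{17} = 2, u_{18} = 13, u_{19} = 15, u_{20} = 6, u_{21} = 21, u_{22} = 5, u_{23} = 4, u_{24} = 9, u_{25} = 13, u_{26} = 0, u_{27} = 13, u_{28} = 13, u_{29} = 4, u_{30} = 17, u_{31} = 21, u_{32} = 16.
Since (u_{31}, u_{32}) = (u_1, u_2) = (21, 16) (two consecutive terms determine the rest), the sequence is periodic with period 30.
So u_{370} = u_{1 + ((370-1) mod 30)} = u_{10} = 17.

17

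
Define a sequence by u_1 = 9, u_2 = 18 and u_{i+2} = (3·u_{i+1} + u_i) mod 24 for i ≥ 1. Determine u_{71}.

We have u_1 = 9, u_2 = 18, u_3 = 15, u_4 = 15, u_5 = 12, u_6 = 3, u_7 = 21, u_8 = 18, u_9 = 3, u_{10} = 3, u_{11} = 12, u_{12} = 15, u_{13} = 9, u_{14} = 18.
The sequence repeats with period 12.
(71 - 1) mod 12 = 10, so u_{71} = u_{11} = 12.

12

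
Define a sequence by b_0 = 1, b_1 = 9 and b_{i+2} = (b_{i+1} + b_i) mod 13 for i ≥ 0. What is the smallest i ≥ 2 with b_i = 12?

b_0 = 1,  b_1 = 9,  b_2 = 10,  b_3 = 6,  b_4 = 3,  b_5 = 9,  b_6 = 12,  b_7 = 8,  b_8 = 7,  b_9 = 2,  b_{10} = 9,  b_{11} = 11,  b_{12} = 7,  b_{13} = 5,  b_{14} = 12,  b_{15} = 4,  b_{16} = 3,  b_{17} = 7,  b_{18} = 10,  b_{19} = 4,  b_{20} = 1,  b_{21} = 5,  b_{22} = 6,  b_{23} = 11,  b_{24} = 4,  b_{25} = 2,  b_{26} = 6,  b_{27} = 8,  b_{28} = 1,  b_{29} = 9.
Since (b_{28}, b_{29}) = (b_0, b_1) = (1, 9) (two consecutive terms determine the rest), the sequence is periodic with period 28.
The value 12 first appears (with i ≥ 2) at b_6.

6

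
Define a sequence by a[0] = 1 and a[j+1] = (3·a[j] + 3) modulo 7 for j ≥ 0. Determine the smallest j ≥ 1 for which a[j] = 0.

2

Listing terms: a[0] = 1, a[1] = 6, a[2] = 0, a[3] = 3, a[4] = 5, a[5] = 4, a[6] = 1.
Since a[6] = a[0] = 1, the sequence is periodic with period 6.
The value 0 first appears (with j ≥ 1) at a[2].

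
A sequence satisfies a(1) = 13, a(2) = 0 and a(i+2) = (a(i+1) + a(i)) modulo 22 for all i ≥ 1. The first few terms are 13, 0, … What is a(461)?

2

Computing terms: a(1) = 13, a(2) = 0, a(3) = 13, a(4) = 13, a(5) = 4, a(6) = 17, a(7) = 21, a(8) = 16, a(9) = 15, a(10) = 9, a(11) = 2, a(12) = 11, a(13) = 13, a(14) = 2, a(15) = 15, a(16) = 17, a(17) = 10, a(18) = 5, a(19) = 15, a(20) = 20, a(21) = 13, a(22) = 11, a(23) = 2, a(24) = 13, a(25) = 15, a(26) = 6, a(27) = 21, a(28) = 5, a(29) = 4, a(30) = 9, a(31) = 13, a(32) = 0.
The sequence repeats with period 30.
So a(461) = a(1 + ((461-1) mod 30)) = a(11) = 2.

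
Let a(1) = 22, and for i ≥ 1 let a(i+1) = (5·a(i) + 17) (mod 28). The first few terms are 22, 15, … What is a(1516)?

1

Computing terms: a(1) = 22,  a(2) = 15,  a(3) = 8,  a(4) = 1,  a(5) = 22.
Since a(5) = a(1) = 22, the sequence is periodic with period 4.
So a(1516) = a(1 + ((1516-1) mod 4)) = a(4) = 1.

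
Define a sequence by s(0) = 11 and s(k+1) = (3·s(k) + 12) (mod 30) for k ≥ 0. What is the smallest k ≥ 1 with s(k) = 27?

We have s(0) = 11,  s(1) = 15,  s(2) = 27,  s(3) = 3,  s(4) = 21,  s(5) = 15.
Since s(5) = s(1) = 15, the sequence is eventually periodic: after a pre-period of length 1 it cycles with period 4.
The value 27 first appears (with k ≥ 1) at s(2).

2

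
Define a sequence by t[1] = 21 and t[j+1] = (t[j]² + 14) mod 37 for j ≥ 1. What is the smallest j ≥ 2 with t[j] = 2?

t[1] = 21, t[2] = 11, t[3] = 24, t[4] = 35, t[5] = 18, t[6] = 5, t[7] = 2, t[8] = 18.
Since t[8] = t[5] = 18, the sequence is eventually periodic: after a pre-period of length 4 it cycles with period 3.
The value 2 first appears (with j ≥ 2) at t[7].

7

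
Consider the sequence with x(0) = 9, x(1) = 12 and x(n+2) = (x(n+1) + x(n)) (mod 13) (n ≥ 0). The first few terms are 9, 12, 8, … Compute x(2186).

Listing terms: x(0) = 9,  x(1) = 12,  x(2) = 8,  x(3) = 7,  x(4) = 2,  x(5) = 9,  x(6) = 11,  x(7) = 7,  x(8) = 5,  x(9) = 12,  x(10) = 4,  x(11) = 3,  x(12) = 7,  x(13) = 10,  x(14) = 4,  x(15) = 1,  x(16) = 5,  x(17) = 6,  x(18) = 11,  x(19) = 4,  x(20) = 2,  x(21) = 6,  x(22) = 8,  x(23) = 1,  x(24) = 9,  x(25) = 10,  x(26) = 6,  x(27) = 3,  x(28) = 9,  x(29) = 12.
The sequence repeats with period 28.
(2186 - 0) mod 28 = 2, so x(2186) = x(2) = 8.

8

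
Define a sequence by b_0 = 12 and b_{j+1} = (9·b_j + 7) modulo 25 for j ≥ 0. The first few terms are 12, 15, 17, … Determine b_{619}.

20

We have b_0 = 12, b_1 = 15, b_2 = 17, b_3 = 10, b_4 = 22, b_5 = 5, b_6 = 2, b_7 = 0, b_8 = 7, b_9 = 20, b_{10} = 12.
The sequence repeats with period 10.
(619 - 0) mod 10 = 9, so b_{619} = b_9 = 20.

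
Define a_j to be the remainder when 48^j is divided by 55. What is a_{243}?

42

Computing terms: a_0 = 1; a_1 = 48; a_2 = 49; a_3 = 42; a_4 = 36; a_5 = 23; a_6 = 4; a_7 = 27; a_8 = 31; a_9 = 3; a_{10} = 34; a_{11} = 37; a_{12} = 16; a_{13} = 53; a_{14} = 14; a_{15} = 12; a_{16} = 26; a_{17} = 38; a_{18} = 9; a_{19} = 47; a_{20} = 1.
Since a_{20} = a_0 = 1, the sequence is periodic with period 20.
(243 - 0) mod 20 = 3, so a_{243} = a_3 = 42.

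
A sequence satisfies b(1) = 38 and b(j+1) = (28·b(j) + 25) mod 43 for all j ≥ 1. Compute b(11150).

17

We have b(1) = 38,  b(2) = 14,  b(3) = 30,  b(4) = 5,  b(5) = 36,  b(6) = 1,  b(7) = 10,  b(8) = 4,  b(9) = 8,  b(10) = 34,  b(11) = 31,  b(12) = 33,  b(13) = 3,  b(14) = 23,  b(15) = 24,  b(16) = 9,  b(17) = 19,  b(18) = 41,  b(19) = 12,  b(20) = 17,  b(21) = 28,  b(22) = 35,  b(23) = 16,  b(24) = 0,  b(25) = 25,  b(26) = 37,  b(27) = 29,  b(28) = 20,  b(29) = 26,  b(30) = 22,  b(31) = 39,  b(32) = 42,  b(33) = 40,  b(34) = 27,  b(35) = 7,  b(36) = 6,  b(37) = 21,  b(38) = 11,  b(39) = 32,  b(40) = 18,  b(41) = 13,  b(42) = 2,  b(43) = 38.
Since b(43) = b(1) = 38, the sequence is periodic with period 42.
(11150 - 1) mod 42 = 19, so b(11150) = b(20) = 17.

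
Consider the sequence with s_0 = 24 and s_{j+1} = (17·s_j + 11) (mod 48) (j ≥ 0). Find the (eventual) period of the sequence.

Computing terms: s_0 = 24, s_1 = 35, s_2 = 30, s_3 = 41, s_4 = 36, s_5 = 47, s_6 = 42, s_7 = 5, s_8 = 0, s_9 = 11, s_{10} = 6, s_{11} = 17, s_{12} = 12, s_{13} = 23, s_{14} = 18, s_{15} = 29, s_{16} = 24.
Since s_{16} = s_0 = 24, the sequence is periodic with period 16.

16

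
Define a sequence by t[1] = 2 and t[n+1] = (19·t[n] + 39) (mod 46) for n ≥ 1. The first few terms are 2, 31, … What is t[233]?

26

We have t[1] = 2; t[2] = 31; t[3] = 30; t[4] = 11; t[5] = 18; t[6] = 13; t[7] = 10; t[8] = 45; t[9] = 20; t[10] = 5; t[11] = 42; t[12] = 9; t[13] = 26; t[14] = 27; t[15] = 0; t[16] = 39; t[17] = 44; t[18] = 1; t[19] = 12; t[20] = 37; t[21] = 6; t[22] = 15; t[23] = 2.
The sequence repeats with period 22.
(233 - 1) mod 22 = 12, so t[233] = t[13] = 26.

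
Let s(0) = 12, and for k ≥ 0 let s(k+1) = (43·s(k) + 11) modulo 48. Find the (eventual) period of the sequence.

Computing terms: s(0) = 12,  s(1) = 47,  s(2) = 16,  s(3) = 27,  s(4) = 20,  s(5) = 7,  s(6) = 24,  s(7) = 35,  s(8) = 28,  s(9) = 15,  s(10) = 32,  s(11) = 43,  s(12) = 36,  s(13) = 23,  s(14) = 40,  s(15) = 3,  s(16) = 44,  s(17) = 31,  s(18) = 0,  s(19) = 11,  s(20) = 4,  s(21) = 39,  s(22) = 8,  s(23) = 19,  s(24) = 12.
The sequence repeats with period 24.

24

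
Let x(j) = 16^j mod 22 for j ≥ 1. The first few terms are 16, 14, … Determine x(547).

14

Listing terms: x(1) = 16, x(2) = 14, x(3) = 4, x(4) = 20, x(5) = 12, x(6) = 16.
The sequence repeats with period 5.
(547 - 1) mod 5 = 1, so x(547) = x(2) = 14.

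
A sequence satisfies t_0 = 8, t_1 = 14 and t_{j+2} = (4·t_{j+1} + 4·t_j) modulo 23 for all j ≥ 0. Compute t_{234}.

We have t_0 = 8; t_1 = 14; t_2 = 19; t_3 = 17; t_4 = 6; t_5 = 0; t_6 = 1; t_7 = 4; t_8 = 20; t_9 = 4; t_{10} = 4; t_{11} = 9; t_{12} = 6; t_{13} = 14; t_{14} = 11; t_{15} = 8; t_{16} = 7; t_{17} = 14; t_{18} = 15; t_{19} = 1; t_{20} = 18; t_{21} = 7; t_{22} = 8; t_{23} = 14.
The sequence repeats with period 22.
(234 - 0) mod 22 = 14, so t_{234} = t_{14} = 11.

11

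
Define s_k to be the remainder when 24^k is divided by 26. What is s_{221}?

Computing terms: s_0 = 1; s_1 = 24; s_2 = 4; s_3 = 18; s_4 = 16; s_5 = 20; s_6 = 12; s_7 = 2; s_8 = 22; s_9 = 8; s_{10} = 10; s_{11} = 6; s_{12} = 14; s_{13} = 24.
Since s_{13} = s_1 = 24, the sequence is eventually periodic: after a pre-period of length 1 it cycles with period 12.
For k ≥ 1, s_k depends only on (k - 1) mod 12. (221 - 1) mod 12 = 4, so s_{221} = s_5 = 20.

20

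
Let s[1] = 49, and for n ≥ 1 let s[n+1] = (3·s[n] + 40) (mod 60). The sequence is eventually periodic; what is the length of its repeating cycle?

s[1] = 49,  s[2] = 7,  s[3] = 1,  s[4] = 43,  s[5] = 49.
The sequence repeats with period 4.

4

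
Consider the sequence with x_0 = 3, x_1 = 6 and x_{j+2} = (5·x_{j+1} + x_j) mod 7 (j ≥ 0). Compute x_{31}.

6

We have x_0 = 3,  x_1 = 6,  x_2 = 5,  x_3 = 3,  x_4 = 6.
Since (x_3, x_4) = (x_0, x_1) = (3, 6) (two consecutive terms determine the rest), the sequence is periodic with period 3.
So x_{31} = x_{0 + ((31-0) mod 3)} = x_1 = 6.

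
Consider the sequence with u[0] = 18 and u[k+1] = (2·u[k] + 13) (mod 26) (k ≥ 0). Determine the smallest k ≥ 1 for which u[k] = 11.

Computing terms: u[0] = 18; u[1] = 23; u[2] = 7; u[3] = 1; u[4] = 15; u[5] = 17; u[6] = 21; u[7] = 3; u[8] = 19; u[9] = 25; u[10] = 11; u[11] = 9; u[12] = 5; u[13] = 23.
Since u[13] = u[1] = 23, the sequence is eventually periodic: after a pre-period of length 1 it cycles with period 12.
The value 11 first appears (with k ≥ 1) at u[10].

10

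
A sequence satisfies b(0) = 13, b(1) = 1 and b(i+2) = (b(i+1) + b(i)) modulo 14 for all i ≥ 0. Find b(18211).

Listing terms: b(0) = 13,  b(1) = 1,  b(2) = 0,  b(3) = 1,  b(4) = 1,  b(5) = 2,  b(6) = 3,  b(7) = 5,  b(8) = 8,  b(9) = 13,  b(10) = 7,  b(11) = 6,  b(12) = 13,  b(13) = 5,  b(14) = 4,  b(15) = 9,  b(16) = 13,  b(17) = 8,  b(18) = 7,  b(19) = 1,  b(20) = 8,  b(21) = 9,  b(22) = 3,  b(23) = 12,  b(24) = 1,  b(25) = 13,  b(26) = 0,  b(27) = 13,  b(28) = 13,  b(29) = 12,  b(30) = 11,  b(31) = 9,  b(32) = 6,  b(33) = 1,  b(34) = 7,  b(35) = 8,  b(36) = 1,  b(37) = 9,  b(38) = 10,  b(39) = 5,  b(40) = 1,  b(41) = 6,  b(42) = 7,  b(43) = 13,  b(44) = 6,  b(45) = 5,  b(46) = 11,  b(47) = 2,  b(48) = 13,  b(49) = 1.
Since (b(48), b(49)) = (b(0), b(1)) = (13, 1) (two consecutive terms determine the rest), the sequence is periodic with period 48.
So b(18211) = b(0 + ((18211-0) mod 48)) = b(19) = 1.

1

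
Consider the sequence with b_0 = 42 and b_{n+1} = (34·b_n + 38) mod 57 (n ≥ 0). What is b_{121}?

2

b_0 = 42, b_1 = 41, b_2 = 7, b_3 = 48, b_4 = 17, b_5 = 46, b_6 = 6, b_7 = 14, b_8 = 1, b_9 = 15, b_{10} = 35, b_{11} = 31, b_{12} = 9, b_{13} = 2, b_{14} = 49, b_{15} = 51, b_{16} = 5, b_{17} = 37, b_{18} = 42.
The sequence repeats with period 18.
So b_{121} = b_{0 + ((121-0) mod 18)} = b_{13} = 2.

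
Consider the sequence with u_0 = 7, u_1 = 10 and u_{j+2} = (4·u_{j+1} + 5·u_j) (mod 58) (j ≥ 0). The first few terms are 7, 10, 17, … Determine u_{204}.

u_0 = 7; u_1 = 10; u_2 = 17; u_3 = 2; u_4 = 35; u_5 = 34; u_6 = 21; u_7 = 22; u_8 = 19; u_9 = 12; u_{10} = 27; u_{11} = 52; u_{12} = 53; u_{13} = 8; u_{14} = 7; u_{15} = 10.
Since (u_{14}, u_{15}) = (u_0, u_1) = (7, 10) (two consecutive terms determine the rest), the sequence is periodic with period 14.
So u_{204} = u_{0 + ((204-0) mod 14)} = u_8 = 19.

19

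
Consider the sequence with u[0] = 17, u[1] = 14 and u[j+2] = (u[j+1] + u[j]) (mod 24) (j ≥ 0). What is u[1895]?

We have u[0] = 17; u[1] = 14; u[2] = 7; u[3] = 21; u[4] = 4; u[5] = 1; u[6] = 5; u[7] = 6; u[8] = 11; u[9] = 17; u[10] = 4; u[11] = 21; u[12] = 1; u[13] = 22; u[14] = 23; u[15] = 21; u[16] = 20; u[17] = 17; u[18] = 13; u[19] = 6; u[20] = 19; u[21] = 1; u[22] = 20; u[23] = 21; u[24] = 17; u[25] = 14.
The sequence repeats with period 24.
So u[1895] = u[0 + ((1895-0) mod 24)] = u[23] = 21.

21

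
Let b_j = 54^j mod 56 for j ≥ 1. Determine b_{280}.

Listing terms: b_1 = 54; b_2 = 4; b_3 = 48; b_4 = 16; b_5 = 24; b_6 = 8; b_7 = 40; b_8 = 32; b_9 = 48.
Since b_9 = b_3 = 48, the sequence is eventually periodic: after a pre-period of length 2 it cycles with period 6.
For j ≥ 3, b_j depends only on (j - 3) mod 6. (280 - 3) mod 6 = 1, so b_{280} = b_4 = 16.

16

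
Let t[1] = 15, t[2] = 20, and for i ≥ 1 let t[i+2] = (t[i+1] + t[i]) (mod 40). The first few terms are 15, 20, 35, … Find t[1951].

We have t[1] = 15; t[2] = 20; t[3] = 35; t[4] = 15; t[5] = 10; t[6] = 25; t[7] = 35; t[8] = 20; t[9] = 15; t[10] = 35; t[11] = 10; t[12] = 5; t[13] = 15; t[14] = 20.
The sequence repeats with period 12.
(1951 - 1) mod 12 = 6, so t[1951] = t[7] = 35.

35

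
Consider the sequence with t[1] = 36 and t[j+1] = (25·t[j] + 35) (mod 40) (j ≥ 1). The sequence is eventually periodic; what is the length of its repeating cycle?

8

We have t[1] = 36, t[2] = 15, t[3] = 10, t[4] = 5, t[5] = 0, t[6] = 35, t[7] = 30, t[8] = 25, t[9] = 20, t[10] = 15.
Since t[10] = t[2] = 15, the sequence is eventually periodic: after a pre-period of length 1 it cycles with period 8.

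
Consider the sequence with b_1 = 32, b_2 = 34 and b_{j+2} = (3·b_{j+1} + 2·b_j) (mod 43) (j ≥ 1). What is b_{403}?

b_1 = 32, b_2 = 34, b_3 = 37, b_4 = 7, b_5 = 9, b_6 = 41, b_7 = 12, b_8 = 32, b_9 = 34.
Since (b_8, b_9) = (b_1, b_2) = (32, 34) (two consecutive terms determine the rest), the sequence is periodic with period 7.
So b_{403} = b_{1 + ((403-1) mod 7)} = b_4 = 7.

7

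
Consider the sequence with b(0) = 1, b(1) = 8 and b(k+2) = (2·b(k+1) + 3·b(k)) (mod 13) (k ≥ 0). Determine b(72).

We have b(0) = 1, b(1) = 8, b(2) = 6, b(3) = 10, b(4) = 12, b(5) = 2, b(6) = 1, b(7) = 8.
The sequence repeats with period 6.
(72 - 0) mod 6 = 0, so b(72) = b(0) = 1.

1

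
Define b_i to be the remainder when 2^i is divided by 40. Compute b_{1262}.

24

b_1 = 2,  b_2 = 4,  b_3 = 8,  b_4 = 16,  b_5 = 32,  b_6 = 24,  b_7 = 8.
Since b_7 = b_3 = 8, the sequence is eventually periodic: after a pre-period of length 2 it cycles with period 4.
For i ≥ 3, b_i depends only on (i - 3) mod 4. (1262 - 3) mod 4 = 3, so b_{1262} = b_6 = 24.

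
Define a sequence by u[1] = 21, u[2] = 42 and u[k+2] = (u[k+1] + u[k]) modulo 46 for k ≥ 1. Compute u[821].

30

Computing terms: u[1] = 21; u[2] = 42; u[3] = 17; u[4] = 13; u[5] = 30; u[6] = 43; u[7] = 27; u[8] = 24; u[9] = 5; u[10] = 29; u[11] = 34; u[12] = 17; u[13] = 5; u[14] = 22; u[15] = 27; u[16] = 3; u[17] = 30; u[18] = 33; u[19] = 17; u[20] = 4; u[21] = 21; u[22] = 25; u[23] = 0; u[24] = 25; u[25] = 25; u[26] = 4; u[27] = 29; u[28] = 33; u[29] = 16; u[30] = 3; u[31] = 19; u[32] = 22; u[33] = 41; u[34] = 17; u[35] = 12; u[36] = 29; u[37] = 41; u[38] = 24; u[39] = 19; u[40] = 43; u[41] = 16; u[42] = 13; u[43] = 29; u[44] = 42; u[45] = 25; u[46] = 21; u[47] = 0; u[48] = 21; u[49] = 21; u[50] = 42.
Since (u[49], u[50]) = (u[1], u[2]) = (21, 42) (two consecutive terms determine the rest), the sequence is periodic with period 48.
(821 - 1) mod 48 = 4, so u[821] = u[5] = 30.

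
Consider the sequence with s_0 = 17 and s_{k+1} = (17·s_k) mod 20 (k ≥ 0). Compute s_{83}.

Computing terms: s_0 = 17,  s_1 = 9,  s_2 = 13,  s_3 = 1,  s_4 = 17.
The sequence repeats with period 4.
So s_{83} = s_{0 + ((83-0) mod 4)} = s_3 = 1.

1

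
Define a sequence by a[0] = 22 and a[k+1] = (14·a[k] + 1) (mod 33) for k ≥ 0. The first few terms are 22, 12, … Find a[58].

13

a[0] = 22; a[1] = 12; a[2] = 4; a[3] = 24; a[4] = 7; a[5] = 0; a[6] = 1; a[7] = 15; a[8] = 13; a[9] = 18; a[10] = 22.
The sequence repeats with period 10.
(58 - 0) mod 10 = 8, so a[58] = a[8] = 13.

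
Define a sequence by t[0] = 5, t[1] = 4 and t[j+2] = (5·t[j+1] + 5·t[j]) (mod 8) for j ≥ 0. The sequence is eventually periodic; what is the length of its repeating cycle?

12

Computing terms: t[0] = 5; t[1] = 4; t[2] = 5; t[3] = 5; t[4] = 2; t[5] = 3; t[6] = 1; t[7] = 4; t[8] = 1; t[9] = 1; t[10] = 2; t[11] = 7; t[12] = 5; t[13] = 4.
The sequence repeats with period 12.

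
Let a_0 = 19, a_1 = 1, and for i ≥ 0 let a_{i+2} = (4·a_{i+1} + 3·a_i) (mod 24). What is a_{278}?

13

a_0 = 19; a_1 = 1; a_2 = 13; a_3 = 7; a_4 = 19; a_5 = 1.
The sequence repeats with period 4.
So a_{278} = a_{0 + ((278-0) mod 4)} = a_2 = 13.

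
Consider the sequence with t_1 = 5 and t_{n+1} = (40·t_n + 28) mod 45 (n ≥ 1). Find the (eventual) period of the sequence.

Computing terms: t_1 = 5, t_2 = 3, t_3 = 13, t_4 = 8, t_5 = 33, t_6 = 43, t_7 = 38, t_8 = 18, t_9 = 28, t_{10} = 23, t_{11} = 3.
Since t_{11} = t_2 = 3, the sequence is eventually periodic: after a pre-period of length 1 it cycles with period 9.

9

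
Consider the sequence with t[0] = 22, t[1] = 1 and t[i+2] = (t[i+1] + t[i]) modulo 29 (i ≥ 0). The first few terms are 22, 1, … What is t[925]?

1

Computing terms: t[0] = 22; t[1] = 1; t[2] = 23; t[3] = 24; t[4] = 18; t[5] = 13; t[6] = 2; t[7] = 15; t[8] = 17; t[9] = 3; t[10] = 20; t[11] = 23; t[12] = 14; t[13] = 8; t[14] = 22; t[15] = 1.
The sequence repeats with period 14.
(925 - 0) mod 14 = 1, so t[925] = t[1] = 1.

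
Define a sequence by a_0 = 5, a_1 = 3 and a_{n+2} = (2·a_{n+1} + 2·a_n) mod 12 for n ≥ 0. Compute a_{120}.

8

a_0 = 5; a_1 = 3; a_2 = 4; a_3 = 2; a_4 = 0; a_5 = 4; a_6 = 8; a_7 = 0; a_8 = 4.
Since (a_7, a_8) = (a_4, a_5) = (0, 4) (two consecutive terms determine the rest), the sequence is eventually periodic: after a pre-period of length 4 it cycles with period 3.
For n ≥ 4, a_n depends only on (n - 4) mod 3. (120 - 4) mod 3 = 2, so a_{120} = a_6 = 8.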